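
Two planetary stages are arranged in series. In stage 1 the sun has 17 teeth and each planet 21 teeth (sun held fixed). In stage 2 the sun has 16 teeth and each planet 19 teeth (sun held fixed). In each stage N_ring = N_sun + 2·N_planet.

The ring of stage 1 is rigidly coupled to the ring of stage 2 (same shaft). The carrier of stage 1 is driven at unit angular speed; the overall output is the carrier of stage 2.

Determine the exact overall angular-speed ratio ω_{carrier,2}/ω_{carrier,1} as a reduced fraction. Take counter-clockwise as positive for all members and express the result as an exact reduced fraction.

Stage 1: N_ring = 17 + 2·21 = 59
Stage 1: 17(ω_s−ω_c) = −59(ω_r−ω_c),  ω_s=0, ω_c=1
Stage 1: ω_r = 1 − (17/59)(0−1) = 76/59
  ⇒ ω_r¹/ω_c¹ = 76/59
Stage 2: N_ring = 16 + 2·19 = 54
Stage 2: 16(ω_s−ω_c) = −54(ω_r−ω_c),  ω_s=0, ω_r=1
Stage 2: 16(0−ω_c) = −54(1−ω_c)  ⇒  70ω_c = 54  ⇒  ω_c = 27/35
  ⇒ ω_c²/ω_r² = 27/35
Coupling ω_r² = ω_r¹ ⇒ overall = 76/59 × 27/35 = 2052/2065

2052/2065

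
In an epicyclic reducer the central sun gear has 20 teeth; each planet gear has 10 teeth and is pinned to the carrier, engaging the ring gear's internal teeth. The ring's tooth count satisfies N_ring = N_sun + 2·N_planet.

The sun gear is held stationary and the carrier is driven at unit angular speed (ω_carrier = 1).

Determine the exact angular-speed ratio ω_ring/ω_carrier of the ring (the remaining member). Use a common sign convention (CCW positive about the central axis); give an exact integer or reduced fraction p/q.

N_ring = 20 + 2·10 = 40
20(ω_s−ω_c) = −40(ω_r−ω_c),  ω_s=0, ω_c=1
ω_r = 1 − (20/40)(0−1) = 3/2
ω_r/ω_c = 3/2

3/2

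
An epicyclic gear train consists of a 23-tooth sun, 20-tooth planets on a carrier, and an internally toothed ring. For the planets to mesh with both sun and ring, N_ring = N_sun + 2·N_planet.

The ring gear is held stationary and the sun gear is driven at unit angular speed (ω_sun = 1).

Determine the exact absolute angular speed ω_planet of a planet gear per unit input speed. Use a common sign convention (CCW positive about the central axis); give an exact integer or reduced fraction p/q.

N_ring = 23 + 2·20 = 63
23(ω_s−ω_c) = −63(ω_r−ω_c),  ω_r=0, ω_s=1
23(1−ω_c) = −63(0−ω_c)  ⇒  86ω_c = 23  ⇒  ω_c = 23/86
sun–planet: 23·(1−23/86) = −20·(ω_p−ω_c)  ⇒  ω_p−ω_c = −(23/20)·(63/86) = -1449/1720
ω_p = 23/86 − 1449/1720 = -23/40

-23/40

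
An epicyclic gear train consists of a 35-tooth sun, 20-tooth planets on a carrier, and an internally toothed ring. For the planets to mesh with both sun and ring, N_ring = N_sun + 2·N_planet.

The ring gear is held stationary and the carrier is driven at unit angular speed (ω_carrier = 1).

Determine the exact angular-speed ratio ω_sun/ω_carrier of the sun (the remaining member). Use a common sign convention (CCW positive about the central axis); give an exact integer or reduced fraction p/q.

N_ring = 35 + 2·20 = 75
35(ω_s−ω_c) = −75(ω_r−ω_c),  ω_r=0, ω_c=1
ω_s = 1 − (75/35)(0−1) = 22/7
ω_s/ω_c = 22/7

22/7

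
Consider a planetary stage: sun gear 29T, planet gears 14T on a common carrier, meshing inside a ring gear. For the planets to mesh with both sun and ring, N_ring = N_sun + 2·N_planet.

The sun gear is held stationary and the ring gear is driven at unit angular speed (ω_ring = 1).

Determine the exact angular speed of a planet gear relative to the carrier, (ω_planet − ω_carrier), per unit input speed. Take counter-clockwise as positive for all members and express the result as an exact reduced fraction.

1653/1204

N_ring = 29 + 2·14 = 57
29(ω_s−ω_c) = −57(ω_r−ω_c),  ω_s=0, ω_r=1
29(0−ω_c) = −57(1−ω_c)  ⇒  86ω_c = 57  ⇒  ω_c = 57/86
sun–planet: 29·(0−57/86) = −14·(ω_p−ω_c)  ⇒  ω_p−ω_c = −(29/14)·(-57/86) = 1653/1204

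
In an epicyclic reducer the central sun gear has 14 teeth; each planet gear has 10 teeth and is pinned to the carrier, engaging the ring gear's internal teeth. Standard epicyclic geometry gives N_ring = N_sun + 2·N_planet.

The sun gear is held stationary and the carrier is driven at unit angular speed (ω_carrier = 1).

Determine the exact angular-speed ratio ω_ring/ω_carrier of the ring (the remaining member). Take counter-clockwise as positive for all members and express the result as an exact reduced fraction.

N_ring = 14 + 2·10 = 34
14(ω_s−ω_c) = −34(ω_r−ω_c),  ω_s=0, ω_c=1
ω_r = 1 − (14/34)(0−1) = 24/17
ω_r/ω_c = 24/17

24/17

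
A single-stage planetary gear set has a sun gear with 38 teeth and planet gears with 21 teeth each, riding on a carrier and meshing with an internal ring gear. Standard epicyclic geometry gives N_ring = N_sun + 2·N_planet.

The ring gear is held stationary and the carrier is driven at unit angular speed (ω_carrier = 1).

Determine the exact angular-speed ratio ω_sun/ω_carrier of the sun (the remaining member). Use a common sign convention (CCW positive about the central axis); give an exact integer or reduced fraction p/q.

N_ring = 38 + 2·21 = 80
38(ω_s−ω_c) = −80(ω_r−ω_c),  ω_r=0, ω_c=1
ω_s = 1 − (80/38)(0−1) = 59/19
ω_s/ω_c = 59/19

59/19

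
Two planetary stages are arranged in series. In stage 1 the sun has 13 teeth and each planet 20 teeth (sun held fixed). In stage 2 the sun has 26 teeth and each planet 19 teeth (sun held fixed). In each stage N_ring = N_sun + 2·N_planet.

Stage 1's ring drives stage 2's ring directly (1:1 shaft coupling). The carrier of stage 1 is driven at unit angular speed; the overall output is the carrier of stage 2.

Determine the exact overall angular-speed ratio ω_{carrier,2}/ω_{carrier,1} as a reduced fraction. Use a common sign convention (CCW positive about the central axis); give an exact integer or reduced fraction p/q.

Stage 1: N_ring = 13 + 2·20 = 53
Stage 1: 13(ω_s−ω_c) = −53(ω_r−ω_c),  ω_s=0, ω_c=1
Stage 1: ω_r = 1 − (13/53)(0−1) = 66/53
  ⇒ ω_r¹/ω_c¹ = 66/53
Stage 2: N_ring = 26 + 2·19 = 64
Stage 2: 26(ω_s−ω_c) = −64(ω_r−ω_c),  ω_s=0, ω_r=1
Stage 2: 26(0−ω_c) = −64(1−ω_c)  ⇒  90ω_c = 64  ⇒  ω_c = 32/45
  ⇒ ω_c²/ω_r² = 32/45
Coupling ω_r² = ω_r¹ ⇒ overall = 66/53 × 32/45 = 704/795

704/795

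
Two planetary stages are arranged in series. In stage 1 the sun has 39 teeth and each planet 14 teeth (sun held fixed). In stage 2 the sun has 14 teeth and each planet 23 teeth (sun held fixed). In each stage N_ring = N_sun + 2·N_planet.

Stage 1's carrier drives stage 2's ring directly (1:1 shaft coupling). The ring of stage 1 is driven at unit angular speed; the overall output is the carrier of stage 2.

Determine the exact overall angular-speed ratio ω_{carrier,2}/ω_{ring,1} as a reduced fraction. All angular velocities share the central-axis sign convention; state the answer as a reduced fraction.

Stage 1: N_ring = 39 + 2·14 = 67
Stage 1: 39(ω_s−ω_c) = −67(ω_r−ω_c),  ω_s=0, ω_r=1
Stage 1: 39(0−ω_c) = −67(1−ω_c)  ⇒  106ω_c = 67  ⇒  ω_c = 67/106
  ⇒ ω_c¹/ω_r¹ = 67/106
Stage 2: N_ring = 14 + 2·23 = 60
Stage 2: 14(ω_s−ω_c) = −60(ω_r−ω_c),  ω_s=0, ω_r=1
Stage 2: 14(0−ω_c) = −60(1−ω_c)  ⇒  74ω_c = 60  ⇒  ω_c = 30/37
  ⇒ ω_c²/ω_r² = 30/37
Coupling ω_r² = ω_c¹ ⇒ overall = 67/106 × 30/37 = 1005/1961

1005/1961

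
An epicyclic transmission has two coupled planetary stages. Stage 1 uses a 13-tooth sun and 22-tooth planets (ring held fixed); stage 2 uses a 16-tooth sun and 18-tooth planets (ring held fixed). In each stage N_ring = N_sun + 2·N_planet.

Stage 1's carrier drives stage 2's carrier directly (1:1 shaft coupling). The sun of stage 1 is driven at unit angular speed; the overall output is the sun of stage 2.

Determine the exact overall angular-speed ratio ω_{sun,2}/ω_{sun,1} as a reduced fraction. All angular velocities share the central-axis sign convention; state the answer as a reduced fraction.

Stage 1: N_ring = 13 + 2·22 = 57
Stage 1: 13(ω_s−ω_c) = −57(ω_r−ω_c),  ω_r=0, ω_s=1
Stage 1: 13(1−ω_c) = −57(0−ω_c)  ⇒  70ω_c = 13  ⇒  ω_c = 13/70
  ⇒ ω_c¹/ω_s¹ = 13/70
Stage 2: N_ring = 16 + 2·18 = 52
Stage 2: 16(ω_s−ω_c) = −52(ω_r−ω_c),  ω_r=0, ω_c=1
Stage 2: ω_s = 1 − (52/16)(0−1) = 17/4
  ⇒ ω_s²/ω_c² = 17/4
Coupling ω_c² = ω_c¹ ⇒ overall = 13/70 × 17/4 = 221/280

221/280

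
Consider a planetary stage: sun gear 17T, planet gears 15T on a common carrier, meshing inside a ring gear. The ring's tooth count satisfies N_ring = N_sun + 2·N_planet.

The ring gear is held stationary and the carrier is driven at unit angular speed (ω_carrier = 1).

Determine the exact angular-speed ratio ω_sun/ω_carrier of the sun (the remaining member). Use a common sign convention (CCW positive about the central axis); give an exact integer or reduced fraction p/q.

64/17

N_ring = 17 + 2·15 = 47
17(ω_s−ω_c) = −47(ω_r−ω_c),  ω_r=0, ω_c=1
ω_s = 1 − (47/17)(0−1) = 64/17
ω_s/ω_c = 64/17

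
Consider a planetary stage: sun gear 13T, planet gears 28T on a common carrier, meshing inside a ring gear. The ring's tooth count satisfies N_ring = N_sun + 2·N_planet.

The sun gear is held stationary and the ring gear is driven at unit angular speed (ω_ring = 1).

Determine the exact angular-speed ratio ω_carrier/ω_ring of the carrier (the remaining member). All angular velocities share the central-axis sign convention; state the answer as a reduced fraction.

N_ring = 13 + 2·28 = 69
13(ω_s−ω_c) = −69(ω_r−ω_c),  ω_s=0, ω_r=1
13(0−ω_c) = −69(1−ω_c)  ⇒  82ω_c = 69  ⇒  ω_c = 69/82
ω_c/ω_r = 69/82

69/82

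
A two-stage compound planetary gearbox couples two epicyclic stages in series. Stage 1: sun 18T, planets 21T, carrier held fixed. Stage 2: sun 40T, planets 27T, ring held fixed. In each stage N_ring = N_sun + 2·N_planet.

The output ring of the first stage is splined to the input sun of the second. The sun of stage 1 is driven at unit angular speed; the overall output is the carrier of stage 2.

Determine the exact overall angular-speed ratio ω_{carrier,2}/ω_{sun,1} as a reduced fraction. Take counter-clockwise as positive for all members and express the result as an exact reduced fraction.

Stage 1: N_ring = 18 + 2·21 = 60
Stage 1: 18(ω_s−ω_c) = −60(ω_r−ω_c),  ω_c=0, ω_s=1
Stage 1: ω_r = 0 − (18/60)(1−0) = -3/10
  ⇒ ω_r¹/ω_s¹ = -3/10
Stage 2: N_ring = 40 + 2·27 = 94
Stage 2: 40(ω_s−ω_c) = −94(ω_r−ω_c),  ω_r=0, ω_s=1
Stage 2: 40(1−ω_c) = −94(0−ω_c)  ⇒  134ω_c = 40  ⇒  ω_c = 20/67
  ⇒ ω_c²/ω_s² = 20/67
Coupling ω_s² = ω_r¹ ⇒ overall = -3/10 × 20/67 = -6/67

-6/67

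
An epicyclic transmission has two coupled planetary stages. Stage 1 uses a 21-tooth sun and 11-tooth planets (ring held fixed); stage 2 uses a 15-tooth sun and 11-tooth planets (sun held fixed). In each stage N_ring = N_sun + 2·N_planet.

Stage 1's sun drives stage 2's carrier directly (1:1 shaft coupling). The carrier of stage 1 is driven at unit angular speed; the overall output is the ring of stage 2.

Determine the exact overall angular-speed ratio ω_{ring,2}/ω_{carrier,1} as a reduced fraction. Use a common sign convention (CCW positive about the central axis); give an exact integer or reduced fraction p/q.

3328/777

Stage 1: N_ring = 21 + 2·11 = 43
Stage 1: 21(ω_s−ω_c) = −43(ω_r−ω_c),  ω_r=0, ω_c=1
Stage 1: ω_s = 1 − (43/21)(0−1) = 64/21
  ⇒ ω_s¹/ω_c¹ = 64/21
Stage 2: N_ring = 15 + 2·11 = 37
Stage 2: 15(ω_s−ω_c) = −37(ω_r−ω_c),  ω_s=0, ω_c=1
Stage 2: ω_r = 1 − (15/37)(0−1) = 52/37
  ⇒ ω_r²/ω_c² = 52/37
Coupling ω_c² = ω_s¹ ⇒ overall = 64/21 × 52/37 = 3328/777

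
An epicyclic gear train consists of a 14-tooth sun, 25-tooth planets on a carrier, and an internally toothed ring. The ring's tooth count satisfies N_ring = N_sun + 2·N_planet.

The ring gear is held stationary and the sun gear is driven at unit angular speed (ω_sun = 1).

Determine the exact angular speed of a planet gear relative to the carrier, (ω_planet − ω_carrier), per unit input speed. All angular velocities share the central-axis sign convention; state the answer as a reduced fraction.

N_ring = 14 + 2·25 = 64
14(ω_s−ω_c) = −64(ω_r−ω_c),  ω_r=0, ω_s=1
14(1−ω_c) = −64(0−ω_c)  ⇒  78ω_c = 14  ⇒  ω_c = 7/39
sun–planet: 14·(1−7/39) = −25·(ω_p−ω_c)  ⇒  ω_p−ω_c = −(14/25)·(32/39) = -448/975

-448/975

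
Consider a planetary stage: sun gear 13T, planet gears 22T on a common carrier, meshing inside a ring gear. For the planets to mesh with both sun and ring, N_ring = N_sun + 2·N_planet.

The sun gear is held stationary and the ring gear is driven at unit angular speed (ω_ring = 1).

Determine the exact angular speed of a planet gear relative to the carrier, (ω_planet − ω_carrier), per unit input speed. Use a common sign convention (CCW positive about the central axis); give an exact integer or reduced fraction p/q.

N_ring = 13 + 2·22 = 57
13(ω_s−ω_c) = −57(ω_r−ω_c),  ω_s=0, ω_r=1
13(0−ω_c) = −57(1−ω_c)  ⇒  70ω_c = 57  ⇒  ω_c = 57/70
sun–planet: 13·(0−57/70) = −22·(ω_p−ω_c)  ⇒  ω_p−ω_c = −(13/22)·(-57/70) = 741/1540

741/1540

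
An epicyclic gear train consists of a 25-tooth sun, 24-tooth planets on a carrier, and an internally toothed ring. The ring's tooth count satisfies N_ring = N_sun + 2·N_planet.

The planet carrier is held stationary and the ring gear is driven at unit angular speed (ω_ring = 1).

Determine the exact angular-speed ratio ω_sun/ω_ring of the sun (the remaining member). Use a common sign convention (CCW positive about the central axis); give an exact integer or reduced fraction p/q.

N_ring = 25 + 2·24 = 73
25(ω_s−ω_c) = −73(ω_r−ω_c),  ω_c=0, ω_r=1
ω_s = 0 − (73/25)(1−0) = -73/25
ω_s/ω_r = -73/25

-73/25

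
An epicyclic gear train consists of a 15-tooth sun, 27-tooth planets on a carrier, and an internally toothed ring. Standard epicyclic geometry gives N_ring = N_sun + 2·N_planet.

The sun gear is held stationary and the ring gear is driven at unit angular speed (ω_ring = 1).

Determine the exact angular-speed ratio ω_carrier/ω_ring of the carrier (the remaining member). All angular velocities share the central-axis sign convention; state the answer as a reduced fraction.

23/28

N_ring = 15 + 2·27 = 69
15(ω_s−ω_c) = −69(ω_r−ω_c),  ω_s=0, ω_r=1
15(0−ω_c) = −69(1−ω_c)  ⇒  84ω_c = 69  ⇒  ω_c = 23/28
ω_c/ω_r = 23/28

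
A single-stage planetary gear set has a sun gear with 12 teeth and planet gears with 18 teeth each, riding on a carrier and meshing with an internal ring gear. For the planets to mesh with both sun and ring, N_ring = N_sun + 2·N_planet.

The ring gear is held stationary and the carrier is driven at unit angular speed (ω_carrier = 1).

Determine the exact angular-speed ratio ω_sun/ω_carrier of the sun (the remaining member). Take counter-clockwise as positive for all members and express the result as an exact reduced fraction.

N_ring = 12 + 2·18 = 48
12(ω_s−ω_c) = −48(ω_r−ω_c),  ω_r=0, ω_c=1
ω_s = 1 − (48/12)(0−1) = 5
ω_s/ω_c = 5

5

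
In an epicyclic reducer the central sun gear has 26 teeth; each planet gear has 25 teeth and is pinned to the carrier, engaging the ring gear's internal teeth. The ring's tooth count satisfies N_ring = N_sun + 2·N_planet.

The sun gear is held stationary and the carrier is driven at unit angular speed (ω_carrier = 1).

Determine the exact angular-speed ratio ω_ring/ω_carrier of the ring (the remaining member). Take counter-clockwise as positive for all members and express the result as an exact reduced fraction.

N_ring = 26 + 2·25 = 76
26(ω_s−ω_c) = −76(ω_r−ω_c),  ω_s=0, ω_c=1
ω_r = 1 − (26/76)(0−1) = 51/38
ω_r/ω_c = 51/38

51/38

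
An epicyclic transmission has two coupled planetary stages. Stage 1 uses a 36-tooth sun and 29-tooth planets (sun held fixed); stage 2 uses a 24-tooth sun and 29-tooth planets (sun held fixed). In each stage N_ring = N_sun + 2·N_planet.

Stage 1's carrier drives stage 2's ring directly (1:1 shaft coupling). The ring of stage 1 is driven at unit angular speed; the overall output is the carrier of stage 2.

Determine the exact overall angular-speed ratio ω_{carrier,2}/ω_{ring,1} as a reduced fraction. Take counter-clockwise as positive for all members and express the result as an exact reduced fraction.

Stage 1: N_ring = 36 + 2·29 = 94
Stage 1: 36(ω_s−ω_c) = −94(ω_r−ω_c),  ω_s=0, ω_r=1
Stage 1: 36(0−ω_c) = −94(1−ω_c)  ⇒  130ω_c = 94  ⇒  ω_c = 47/65
  ⇒ ω_c¹/ω_r¹ = 47/65
Stage 2: N_ring = 24 + 2·29 = 82
Stage 2: 24(ω_s−ω_c) = −82(ω_r−ω_c),  ω_s=0, ω_r=1
Stage 2: 24(0−ω_c) = −82(1−ω_c)  ⇒  106ω_c = 82  ⇒  ω_c = 41/53
  ⇒ ω_c²/ω_r² = 41/53
Coupling ω_r² = ω_c¹ ⇒ overall = 47/65 × 41/53 = 1927/3445

1927/3445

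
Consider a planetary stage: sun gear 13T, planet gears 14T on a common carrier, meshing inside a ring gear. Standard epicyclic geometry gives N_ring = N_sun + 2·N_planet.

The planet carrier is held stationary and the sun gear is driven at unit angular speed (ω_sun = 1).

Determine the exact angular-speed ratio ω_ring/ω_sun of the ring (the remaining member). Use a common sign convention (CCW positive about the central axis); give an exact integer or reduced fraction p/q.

N_ring = 13 + 2·14 = 41
13(ω_s−ω_c) = −41(ω_r−ω_c),  ω_c=0, ω_s=1
ω_r = 0 − (13/41)(1−0) = -13/41
ω_r/ω_s = -13/41

-13/41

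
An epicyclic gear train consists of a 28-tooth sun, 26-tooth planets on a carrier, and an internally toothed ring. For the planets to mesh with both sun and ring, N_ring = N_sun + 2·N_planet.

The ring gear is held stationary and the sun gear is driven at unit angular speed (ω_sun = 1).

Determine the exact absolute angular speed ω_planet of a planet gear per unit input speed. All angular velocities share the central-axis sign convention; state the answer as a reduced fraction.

-7/13

N_ring = 28 + 2·26 = 80
28(ω_s−ω_c) = −80(ω_r−ω_c),  ω_r=0, ω_s=1
28(1−ω_c) = −80(0−ω_c)  ⇒  108ω_c = 28  ⇒  ω_c = 7/27
sun–planet: 28·(1−7/27) = −26·(ω_p−ω_c)  ⇒  ω_p−ω_c = −(28/26)·(20/27) = -280/351
ω_p = 7/27 − 280/351 = -7/13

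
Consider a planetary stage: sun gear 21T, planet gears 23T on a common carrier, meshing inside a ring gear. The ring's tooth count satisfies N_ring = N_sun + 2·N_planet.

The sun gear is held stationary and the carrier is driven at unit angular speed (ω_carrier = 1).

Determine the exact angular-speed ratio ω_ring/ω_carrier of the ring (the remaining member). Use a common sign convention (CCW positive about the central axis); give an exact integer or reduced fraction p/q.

88/67

N_ring = 21 + 2·23 = 67
21(ω_s−ω_c) = −67(ω_r−ω_c),  ω_s=0, ω_c=1
ω_r = 1 − (21/67)(0−1) = 88/67
ω_r/ω_c = 88/67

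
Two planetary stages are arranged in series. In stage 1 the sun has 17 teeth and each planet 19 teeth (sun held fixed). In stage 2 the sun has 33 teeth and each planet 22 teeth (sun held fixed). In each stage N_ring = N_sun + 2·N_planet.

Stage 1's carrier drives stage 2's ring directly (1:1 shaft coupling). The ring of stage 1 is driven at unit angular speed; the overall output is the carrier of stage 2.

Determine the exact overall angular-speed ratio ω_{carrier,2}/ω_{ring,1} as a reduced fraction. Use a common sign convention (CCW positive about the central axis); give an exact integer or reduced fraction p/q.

Stage 1: N_ring = 17 + 2·19 = 55
Stage 1: 17(ω_s−ω_c) = −55(ω_r−ω_c),  ω_s=0, ω_r=1
Stage 1: 17(0−ω_c) = −55(1−ω_c)  ⇒  72ω_c = 55  ⇒  ω_c = 55/72
  ⇒ ω_c¹/ω_r¹ = 55/72
Stage 2: N_ring = 33 + 2·22 = 77
Stage 2: 33(ω_s−ω_c) = −77(ω_r−ω_c),  ω_s=0, ω_r=1
Stage 2: 33(0−ω_c) = −77(1−ω_c)  ⇒  110ω_c = 77  ⇒  ω_c = 7/10
  ⇒ ω_c²/ω_r² = 7/10
Coupling ω_r² = ω_c¹ ⇒ overall = 55/72 × 7/10 = 77/144

77/144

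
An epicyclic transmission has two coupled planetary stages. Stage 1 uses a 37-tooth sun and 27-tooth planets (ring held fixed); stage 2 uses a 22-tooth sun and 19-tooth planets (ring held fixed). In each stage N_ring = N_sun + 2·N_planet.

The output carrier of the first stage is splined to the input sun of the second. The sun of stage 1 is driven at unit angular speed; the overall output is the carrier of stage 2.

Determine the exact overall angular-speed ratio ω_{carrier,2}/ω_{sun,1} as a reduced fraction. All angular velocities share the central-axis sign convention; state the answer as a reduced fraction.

Stage 1: N_ring = 37 + 2·27 = 91
Stage 1: 37(ω_s−ω_c) = −91(ω_r−ω_c),  ω_r=0, ω_s=1
Stage 1: 37(1−ω_c) = −91(0−ω_c)  ⇒  128ω_c = 37  ⇒  ω_c = 37/128
  ⇒ ω_c¹/ω_s¹ = 37/128
Stage 2: N_ring = 22 + 2·19 = 60
Stage 2: 22(ω_s−ω_c) = −60(ω_r−ω_c),  ω_r=0, ω_s=1
Stage 2: 22(1−ω_c) = −60(0−ω_c)  ⇒  82ω_c = 22  ⇒  ω_c = 11/41
  ⇒ ω_c²/ω_s² = 11/41
Coupling ω_s² = ω_c¹ ⇒ overall = 37/128 × 11/41 = 407/5248

407/5248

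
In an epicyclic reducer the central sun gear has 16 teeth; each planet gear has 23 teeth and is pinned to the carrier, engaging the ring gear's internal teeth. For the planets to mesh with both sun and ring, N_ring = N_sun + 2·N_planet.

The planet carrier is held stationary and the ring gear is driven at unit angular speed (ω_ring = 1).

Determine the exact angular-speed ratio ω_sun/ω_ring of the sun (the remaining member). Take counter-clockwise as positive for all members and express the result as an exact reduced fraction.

N_ring = 16 + 2·23 = 62
16(ω_s−ω_c) = −62(ω_r−ω_c),  ω_c=0, ω_r=1
ω_s = 0 − (62/16)(1−0) = -31/8
ω_s/ω_r = -31/8

-31/8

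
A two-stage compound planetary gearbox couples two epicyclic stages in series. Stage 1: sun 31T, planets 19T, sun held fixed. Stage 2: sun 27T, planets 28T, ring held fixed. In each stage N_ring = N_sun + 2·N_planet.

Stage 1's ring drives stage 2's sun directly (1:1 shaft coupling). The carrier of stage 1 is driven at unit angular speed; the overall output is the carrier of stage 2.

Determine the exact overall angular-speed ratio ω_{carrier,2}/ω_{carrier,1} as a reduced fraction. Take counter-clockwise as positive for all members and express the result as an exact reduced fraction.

Stage 1: N_ring = 31 + 2·19 = 69
Stage 1: 31(ω_s−ω_c) = −69(ω_r−ω_c),  ω_s=0, ω_c=1
Stage 1: ω_r = 1 − (31/69)(0−1) = 100/69
  ⇒ ω_r¹/ω_c¹ = 100/69
Stage 2: N_ring = 27 + 2·28 = 83
Stage 2: 27(ω_s−ω_c) = −83(ω_r−ω_c),  ω_r=0, ω_s=1
Stage 2: 27(1−ω_c) = −83(0−ω_c)  ⇒  110ω_c = 27  ⇒  ω_c = 27/110
  ⇒ ω_c²/ω_s² = 27/110
Coupling ω_s² = ω_r¹ ⇒ overall = 100/69 × 27/110 = 90/253

90/253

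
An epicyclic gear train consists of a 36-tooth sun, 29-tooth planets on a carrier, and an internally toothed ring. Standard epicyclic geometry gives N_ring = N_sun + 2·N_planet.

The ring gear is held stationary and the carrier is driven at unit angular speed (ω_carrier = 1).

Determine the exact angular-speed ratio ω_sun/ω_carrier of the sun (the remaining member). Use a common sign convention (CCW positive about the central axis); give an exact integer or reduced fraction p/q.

65/18

N_ring = 36 + 2·29 = 94
36(ω_s−ω_c) = −94(ω_r−ω_c),  ω_r=0, ω_c=1
ω_s = 1 − (94/36)(0−1) = 65/18
ω_s/ω_c = 65/18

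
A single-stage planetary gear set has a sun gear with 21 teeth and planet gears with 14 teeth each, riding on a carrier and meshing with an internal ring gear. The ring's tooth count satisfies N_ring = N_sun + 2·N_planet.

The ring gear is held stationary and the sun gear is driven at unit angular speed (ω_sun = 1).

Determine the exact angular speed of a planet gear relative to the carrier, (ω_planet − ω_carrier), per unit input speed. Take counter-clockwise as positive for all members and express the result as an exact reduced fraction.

N_ring = 21 + 2·14 = 49
21(ω_s−ω_c) = −49(ω_r−ω_c),  ω_r=0, ω_s=1
21(1−ω_c) = −49(0−ω_c)  ⇒  70ω_c = 21  ⇒  ω_c = 3/10
sun–planet: 21·(1−3/10) = −14·(ω_p−ω_c)  ⇒  ω_p−ω_c = −(21/14)·(7/10) = -21/20

-21/20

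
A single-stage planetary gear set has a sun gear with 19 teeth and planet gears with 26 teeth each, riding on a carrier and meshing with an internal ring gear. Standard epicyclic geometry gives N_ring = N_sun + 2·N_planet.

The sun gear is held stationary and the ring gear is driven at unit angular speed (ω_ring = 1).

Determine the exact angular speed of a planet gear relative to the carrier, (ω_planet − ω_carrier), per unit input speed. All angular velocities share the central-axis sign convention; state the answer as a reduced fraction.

N_ring = 19 + 2·26 = 71
19(ω_s−ω_c) = −71(ω_r−ω_c),  ω_s=0, ω_r=1
19(0−ω_c) = −71(1−ω_c)  ⇒  90ω_c = 71  ⇒  ω_c = 71/90
sun–planet: 19·(0−71/90) = −26·(ω_p−ω_c)  ⇒  ω_p−ω_c = −(19/26)·(-71/90) = 1349/2340

1349/2340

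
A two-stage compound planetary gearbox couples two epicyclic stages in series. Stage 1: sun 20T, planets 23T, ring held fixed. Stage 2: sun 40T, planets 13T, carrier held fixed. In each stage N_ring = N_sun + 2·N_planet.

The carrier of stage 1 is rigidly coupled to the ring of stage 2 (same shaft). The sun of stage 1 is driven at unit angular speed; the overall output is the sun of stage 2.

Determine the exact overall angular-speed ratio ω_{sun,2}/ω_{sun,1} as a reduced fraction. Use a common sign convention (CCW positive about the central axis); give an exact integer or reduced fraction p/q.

Stage 1: N_ring = 20 + 2·23 = 66
Stage 1: 20(ω_s−ω_c) = −66(ω_r−ω_c),  ω_r=0, ω_s=1
Stage 1: 20(1−ω_c) = −66(0−ω_c)  ⇒  86ω_c = 20  ⇒  ω_c = 10/43
  ⇒ ω_c¹/ω_s¹ = 10/43
Stage 2: N_ring = 40 + 2·13 = 66
Stage 2: 40(ω_s−ω_c) = −66(ω_r−ω_c),  ω_c=0, ω_r=1
Stage 2: ω_s = 0 − (66/40)(1−0) = -33/20
  ⇒ ω_s²/ω_r² = -33/20
Coupling ω_r² = ω_c¹ ⇒ overall = 10/43 × -33/20 = -33/86

-33/86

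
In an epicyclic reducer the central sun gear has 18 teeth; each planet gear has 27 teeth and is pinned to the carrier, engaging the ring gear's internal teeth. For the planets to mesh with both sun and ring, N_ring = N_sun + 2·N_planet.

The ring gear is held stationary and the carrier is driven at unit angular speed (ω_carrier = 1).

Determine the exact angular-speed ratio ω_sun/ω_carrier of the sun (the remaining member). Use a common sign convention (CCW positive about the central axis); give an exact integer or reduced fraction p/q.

N_ring = 18 + 2·27 = 72
18(ω_s−ω_c) = −72(ω_r−ω_c),  ω_r=0, ω_c=1
ω_s = 1 − (72/18)(0−1) = 5
ω_s/ω_c = 5

5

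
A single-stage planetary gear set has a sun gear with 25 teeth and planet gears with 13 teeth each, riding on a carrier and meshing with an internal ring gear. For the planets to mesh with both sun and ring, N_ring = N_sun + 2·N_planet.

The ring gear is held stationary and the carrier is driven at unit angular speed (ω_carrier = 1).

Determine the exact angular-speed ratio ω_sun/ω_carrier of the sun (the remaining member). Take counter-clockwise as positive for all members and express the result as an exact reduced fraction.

76/25

N_ring = 25 + 2·13 = 51
25(ω_s−ω_c) = −51(ω_r−ω_c),  ω_r=0, ω_c=1
ω_s = 1 − (51/25)(0−1) = 76/25
ω_s/ω_c = 76/25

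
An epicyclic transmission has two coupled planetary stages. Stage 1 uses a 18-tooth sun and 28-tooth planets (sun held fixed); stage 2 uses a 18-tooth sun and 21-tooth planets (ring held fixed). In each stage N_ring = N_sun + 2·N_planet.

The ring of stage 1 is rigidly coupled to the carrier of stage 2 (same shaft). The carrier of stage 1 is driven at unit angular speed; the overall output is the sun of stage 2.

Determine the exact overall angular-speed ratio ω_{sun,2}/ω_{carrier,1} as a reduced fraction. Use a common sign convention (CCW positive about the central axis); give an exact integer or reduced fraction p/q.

Stage 1: N_ring = 18 + 2·28 = 74
Stage 1: 18(ω_s−ω_c) = −74(ω_r−ω_c),  ω_s=0, ω_c=1
Stage 1: ω_r = 1 − (18/74)(0−1) = 46/37
  ⇒ ω_r¹/ω_c¹ = 46/37
Stage 2: N_ring = 18 + 2·21 = 60
Stage 2: 18(ω_s−ω_c) = −60(ω_r−ω_c),  ω_r=0, ω_c=1
Stage 2: ω_s = 1 − (60/18)(0−1) = 13/3
  ⇒ ω_s²/ω_c² = 13/3
Coupling ω_c² = ω_r¹ ⇒ overall = 46/37 × 13/3 = 598/111

598/111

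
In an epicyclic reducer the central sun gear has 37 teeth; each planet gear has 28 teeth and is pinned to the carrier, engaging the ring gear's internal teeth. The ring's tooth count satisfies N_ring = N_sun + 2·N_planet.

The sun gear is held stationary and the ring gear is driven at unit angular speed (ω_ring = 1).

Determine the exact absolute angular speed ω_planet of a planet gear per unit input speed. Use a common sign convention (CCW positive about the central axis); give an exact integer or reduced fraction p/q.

93/56

N_ring = 37 + 2·28 = 93
37(ω_s−ω_c) = −93(ω_r−ω_c),  ω_s=0, ω_r=1
37(0−ω_c) = −93(1−ω_c)  ⇒  130ω_c = 93  ⇒  ω_c = 93/130
sun–planet: 37·(0−93/130) = −28·(ω_p−ω_c)  ⇒  ω_p−ω_c = −(37/28)·(-93/130) = 3441/3640
ω_p = 93/130 + 3441/3640 = 93/56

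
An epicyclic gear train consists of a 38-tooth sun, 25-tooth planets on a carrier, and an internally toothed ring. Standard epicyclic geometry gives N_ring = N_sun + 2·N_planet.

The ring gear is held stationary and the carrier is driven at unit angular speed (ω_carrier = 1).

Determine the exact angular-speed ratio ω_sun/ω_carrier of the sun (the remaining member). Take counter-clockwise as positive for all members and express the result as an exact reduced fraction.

N_ring = 38 + 2·25 = 88
38(ω_s−ω_c) = −88(ω_r−ω_c),  ω_r=0, ω_c=1
ω_s = 1 − (88/38)(0−1) = 63/19
ω_s/ω_c = 63/19

63/19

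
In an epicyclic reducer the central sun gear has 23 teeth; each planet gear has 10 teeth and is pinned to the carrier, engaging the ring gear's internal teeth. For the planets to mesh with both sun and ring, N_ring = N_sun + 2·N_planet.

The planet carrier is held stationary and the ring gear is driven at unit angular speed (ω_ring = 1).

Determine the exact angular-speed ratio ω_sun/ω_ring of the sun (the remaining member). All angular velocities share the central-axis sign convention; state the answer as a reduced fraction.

N_ring = 23 + 2·10 = 43
23(ω_s−ω_c) = −43(ω_r−ω_c),  ω_c=0, ω_r=1
ω_s = 0 − (43/23)(1−0) = -43/23
ω_s/ω_r = -43/23

-43/23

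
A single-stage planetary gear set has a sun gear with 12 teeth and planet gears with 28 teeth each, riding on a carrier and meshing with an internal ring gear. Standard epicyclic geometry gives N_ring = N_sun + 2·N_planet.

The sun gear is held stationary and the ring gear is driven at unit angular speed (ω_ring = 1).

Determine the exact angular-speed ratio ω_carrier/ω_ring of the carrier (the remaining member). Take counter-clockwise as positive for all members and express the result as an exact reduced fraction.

N_ring = 12 + 2·28 = 68
12(ω_s−ω_c) = −68(ω_r−ω_c),  ω_s=0, ω_r=1
12(0−ω_c) = −68(1−ω_c)  ⇒  80ω_c = 68  ⇒  ω_c = 17/20
ω_c/ω_r = 17/20

17/20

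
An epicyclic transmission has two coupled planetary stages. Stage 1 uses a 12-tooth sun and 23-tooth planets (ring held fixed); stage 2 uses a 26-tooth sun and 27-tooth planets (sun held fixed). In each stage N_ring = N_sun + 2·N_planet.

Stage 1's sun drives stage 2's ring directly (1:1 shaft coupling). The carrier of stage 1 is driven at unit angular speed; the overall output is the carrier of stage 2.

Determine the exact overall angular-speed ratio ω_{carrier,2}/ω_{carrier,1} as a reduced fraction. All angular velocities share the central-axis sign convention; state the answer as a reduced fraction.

Stage 1: N_ring = 12 + 2·23 = 58
Stage 1: 12(ω_s−ω_c) = −58(ω_r−ω_c),  ω_r=0, ω_c=1
Stage 1: ω_s = 1 − (58/12)(0−1) = 35/6
  ⇒ ω_s¹/ω_c¹ = 35/6
Stage 2: N_ring = 26 + 2·27 = 80
Stage 2: 26(ω_s−ω_c) = −80(ω_r−ω_c),  ω_s=0, ω_r=1
Stage 2: 26(0−ω_c) = −80(1−ω_c)  ⇒  106ω_c = 80  ⇒  ω_c = 40/53
  ⇒ ω_c²/ω_r² = 40/53
Coupling ω_r² = ω_s¹ ⇒ overall = 35/6 × 40/53 = 700/159

700/159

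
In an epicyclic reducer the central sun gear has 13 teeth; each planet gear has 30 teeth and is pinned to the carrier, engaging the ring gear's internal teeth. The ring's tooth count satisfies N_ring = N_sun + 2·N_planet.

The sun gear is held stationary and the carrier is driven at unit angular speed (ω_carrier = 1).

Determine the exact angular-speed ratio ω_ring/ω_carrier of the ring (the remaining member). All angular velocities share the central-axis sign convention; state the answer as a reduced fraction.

86/73

N_ring = 13 + 2·30 = 73
13(ω_s−ω_c) = −73(ω_r−ω_c),  ω_s=0, ω_c=1
ω_r = 1 − (13/73)(0−1) = 86/73
ω_r/ω_c = 86/73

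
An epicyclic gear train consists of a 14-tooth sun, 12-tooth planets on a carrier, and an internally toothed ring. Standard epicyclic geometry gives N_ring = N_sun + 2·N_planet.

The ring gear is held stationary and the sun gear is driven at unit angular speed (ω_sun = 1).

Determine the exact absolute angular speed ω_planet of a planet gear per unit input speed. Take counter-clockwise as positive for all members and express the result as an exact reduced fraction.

N_ring = 14 + 2·12 = 38
14(ω_s−ω_c) = −38(ω_r−ω_c),  ω_r=0, ω_s=1
14(1−ω_c) = −38(0−ω_c)  ⇒  52ω_c = 14  ⇒  ω_c = 7/26
sun–planet: 14·(1−7/26) = −12·(ω_p−ω_c)  ⇒  ω_p−ω_c = −(14/12)·(19/26) = -133/156
ω_p = 7/26 − 133/156 = -7/12

-7/12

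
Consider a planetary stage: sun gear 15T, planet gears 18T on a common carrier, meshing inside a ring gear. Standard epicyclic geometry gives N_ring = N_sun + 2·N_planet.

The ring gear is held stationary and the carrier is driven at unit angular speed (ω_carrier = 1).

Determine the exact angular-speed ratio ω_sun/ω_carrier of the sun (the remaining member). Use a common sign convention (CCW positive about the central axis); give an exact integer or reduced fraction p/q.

22/5

N_ring = 15 + 2·18 = 51
15(ω_s−ω_c) = −51(ω_r−ω_c),  ω_r=0, ω_c=1
ω_s = 1 − (51/15)(0−1) = 22/5
ω_s/ω_c = 22/5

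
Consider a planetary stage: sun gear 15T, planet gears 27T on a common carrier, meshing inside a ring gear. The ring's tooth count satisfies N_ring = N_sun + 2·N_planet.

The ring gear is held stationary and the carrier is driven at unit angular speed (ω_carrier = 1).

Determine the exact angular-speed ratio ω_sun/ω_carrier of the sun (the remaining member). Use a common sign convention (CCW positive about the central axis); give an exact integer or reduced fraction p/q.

N_ring = 15 + 2·27 = 69
15(ω_s−ω_c) = −69(ω_r−ω_c),  ω_r=0, ω_c=1
ω_s = 1 − (69/15)(0−1) = 28/5
ω_s/ω_c = 28/5

28/5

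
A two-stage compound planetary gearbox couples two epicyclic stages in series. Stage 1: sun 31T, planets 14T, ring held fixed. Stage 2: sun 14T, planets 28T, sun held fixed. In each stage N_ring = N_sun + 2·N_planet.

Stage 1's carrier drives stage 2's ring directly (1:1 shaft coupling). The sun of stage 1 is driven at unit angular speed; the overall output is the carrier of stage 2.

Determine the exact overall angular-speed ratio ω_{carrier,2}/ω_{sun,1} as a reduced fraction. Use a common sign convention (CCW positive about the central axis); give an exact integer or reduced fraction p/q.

Stage 1: N_ring = 31 + 2·14 = 59
Stage 1: 31(ω_s−ω_c) = −59(ω_r−ω_c),  ω_r=0, ω_s=1
Stage 1: 31(1−ω_c) = −59(0−ω_c)  ⇒  90ω_c = 31  ⇒  ω_c = 31/90
  ⇒ ω_c¹/ω_s¹ = 31/90
Stage 2: N_ring = 14 + 2·28 = 70
Stage 2: 14(ω_s−ω_c) = −70(ω_r−ω_c),  ω_s=0, ω_r=1
Stage 2: 14(0−ω_c) = −70(1−ω_c)  ⇒  84ω_c = 70  ⇒  ω_c = 5/6
  ⇒ ω_c²/ω_r² = 5/6
Coupling ω_r² = ω_c¹ ⇒ overall = 31/90 × 5/6 = 31/108

31/108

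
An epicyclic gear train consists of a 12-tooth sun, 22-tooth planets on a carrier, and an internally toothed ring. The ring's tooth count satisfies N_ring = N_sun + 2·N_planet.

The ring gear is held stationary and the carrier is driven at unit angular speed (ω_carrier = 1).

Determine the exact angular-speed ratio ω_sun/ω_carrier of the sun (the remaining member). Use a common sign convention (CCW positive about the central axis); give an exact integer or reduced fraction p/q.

N_ring = 12 + 2·22 = 56
12(ω_s−ω_c) = −56(ω_r−ω_c),  ω_r=0, ω_c=1
ω_s = 1 − (56/12)(0−1) = 17/3
ω_s/ω_c = 17/3

17/3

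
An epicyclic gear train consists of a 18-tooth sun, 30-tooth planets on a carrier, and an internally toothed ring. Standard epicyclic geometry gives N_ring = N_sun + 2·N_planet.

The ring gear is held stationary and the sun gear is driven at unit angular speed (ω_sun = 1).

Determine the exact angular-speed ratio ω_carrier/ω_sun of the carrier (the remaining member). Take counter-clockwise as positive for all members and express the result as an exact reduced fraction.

N_ring = 18 + 2·30 = 78
18(ω_s−ω_c) = −78(ω_r−ω_c),  ω_r=0, ω_s=1
18(1−ω_c) = −78(0−ω_c)  ⇒  96ω_c = 18  ⇒  ω_c = 3/16
ω_c/ω_s = 3/16

3/16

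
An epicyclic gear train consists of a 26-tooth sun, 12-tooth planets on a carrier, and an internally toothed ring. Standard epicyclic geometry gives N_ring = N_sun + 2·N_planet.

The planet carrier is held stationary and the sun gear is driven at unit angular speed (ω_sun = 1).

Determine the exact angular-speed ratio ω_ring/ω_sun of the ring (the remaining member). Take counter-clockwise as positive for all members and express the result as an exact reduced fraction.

N_ring = 26 + 2·12 = 50
26(ω_s−ω_c) = −50(ω_r−ω_c),  ω_c=0, ω_s=1
ω_r = 0 − (26/50)(1−0) = -13/25
ω_r/ω_s = -13/25

-13/25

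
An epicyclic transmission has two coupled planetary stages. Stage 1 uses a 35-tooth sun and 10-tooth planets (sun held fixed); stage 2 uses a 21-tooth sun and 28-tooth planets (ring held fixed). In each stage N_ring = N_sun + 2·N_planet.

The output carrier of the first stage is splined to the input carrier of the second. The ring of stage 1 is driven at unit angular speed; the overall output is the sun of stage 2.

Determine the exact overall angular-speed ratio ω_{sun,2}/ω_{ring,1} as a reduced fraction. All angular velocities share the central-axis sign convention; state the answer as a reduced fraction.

77/27

Stage 1: N_ring = 35 + 2·10 = 55
Stage 1: 35(ω_s−ω_c) = −55(ω_r−ω_c),  ω_s=0, ω_r=1
Stage 1: 35(0−ω_c) = −55(1−ω_c)  ⇒  90ω_c = 55  ⇒  ω_c = 11/18
  ⇒ ω_c¹/ω_r¹ = 11/18
Stage 2: N_ring = 21 + 2·28 = 77
Stage 2: 21(ω_s−ω_c) = −77(ω_r−ω_c),  ω_r=0, ω_c=1
Stage 2: ω_s = 1 − (77/21)(0−1) = 14/3
  ⇒ ω_s²/ω_c² = 14/3
Coupling ω_c² = ω_c¹ ⇒ overall = 11/18 × 14/3 = 77/27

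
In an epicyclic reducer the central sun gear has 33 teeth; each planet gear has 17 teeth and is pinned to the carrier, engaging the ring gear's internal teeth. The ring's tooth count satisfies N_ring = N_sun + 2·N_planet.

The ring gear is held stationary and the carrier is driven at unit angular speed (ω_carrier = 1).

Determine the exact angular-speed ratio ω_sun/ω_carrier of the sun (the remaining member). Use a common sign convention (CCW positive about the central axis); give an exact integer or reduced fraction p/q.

100/33

N_ring = 33 + 2·17 = 67
33(ω_s−ω_c) = −67(ω_r−ω_c),  ω_r=0, ω_c=1
ω_s = 1 − (67/33)(0−1) = 100/33
ω_s/ω_c = 100/33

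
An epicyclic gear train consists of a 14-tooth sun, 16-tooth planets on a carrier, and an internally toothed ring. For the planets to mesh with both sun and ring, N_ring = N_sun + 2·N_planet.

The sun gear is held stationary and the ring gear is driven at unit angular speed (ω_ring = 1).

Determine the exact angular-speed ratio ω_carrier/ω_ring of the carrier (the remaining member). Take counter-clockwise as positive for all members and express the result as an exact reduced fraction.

N_ring = 14 + 2·16 = 46
14(ω_s−ω_c) = −46(ω_r−ω_c),  ω_s=0, ω_r=1
14(0−ω_c) = −46(1−ω_c)  ⇒  60ω_c = 46  ⇒  ω_c = 23/30
ω_c/ω_r = 23/30

23/30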